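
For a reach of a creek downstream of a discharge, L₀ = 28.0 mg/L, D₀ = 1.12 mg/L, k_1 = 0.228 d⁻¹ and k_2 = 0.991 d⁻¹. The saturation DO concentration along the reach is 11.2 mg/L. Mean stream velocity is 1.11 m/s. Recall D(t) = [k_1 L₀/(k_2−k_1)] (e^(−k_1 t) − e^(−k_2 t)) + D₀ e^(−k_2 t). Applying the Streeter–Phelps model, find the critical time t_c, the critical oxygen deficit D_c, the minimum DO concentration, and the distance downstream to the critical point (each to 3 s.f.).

t_c ≈ 1.74 d; D_c ≈ 4.33 mg/L; min DO ≈ 6.87 mg/L; x_c ≈ 167 km

t_c = [1/(k_2−k_1)] ln[(k_2/k_1)(1 − D₀(k_2−k_1)/(k_1 L₀))]
= [1/(0.991−0.228)] ln[(0.991/0.228)(1 − 1.12×0.7630/(0.228×28.0))]
= (1/0.7630) ln[4.346 × 0.8661] = 1.311 × ln(3.765) = 1.311 × 1.326 = 1.737 d.
D_c = (k_1/k_2) L₀ e^(−k_1 t_c) = (0.228/0.991) × 28.0 × e^(−0.228×1.737) = 0.2301 × 28.0 × 0.6729 = 4.335 mg/L.
Minimum DO = C_s − D_c = 11.2 − 4.335 = 6.865 mg/L.
x_c = v t_c = 1.11 m/s × 1.737 d × 86400 s/d = 166600 m ≈ 167 km.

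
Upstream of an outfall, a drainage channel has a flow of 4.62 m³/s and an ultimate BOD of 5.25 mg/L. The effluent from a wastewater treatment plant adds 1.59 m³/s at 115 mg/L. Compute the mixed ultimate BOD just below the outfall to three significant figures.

33.4 mg/L

Flow-weighted mixing: C = (Q_r C_r + Q_w C_w)/(Q_r + Q_w)
= (4.62×5.25 + 1.59×115)/(4.62 + 1.59) = 207.1/6.210 = 33.35 mg/L.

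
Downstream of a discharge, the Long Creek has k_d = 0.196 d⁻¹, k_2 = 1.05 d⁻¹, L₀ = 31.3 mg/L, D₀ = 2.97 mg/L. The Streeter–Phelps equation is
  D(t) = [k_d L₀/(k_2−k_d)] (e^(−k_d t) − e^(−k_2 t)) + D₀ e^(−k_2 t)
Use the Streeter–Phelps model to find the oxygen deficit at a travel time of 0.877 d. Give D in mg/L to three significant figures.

D ≈ 4.37 mg/L

k_d L₀/(k_2−k_d) = 0.196×31.3/(1.05−0.196) = 6.135/0.8540 = 7.184 mg/L.
e^(−k_d t) = e^(−0.196×0.8770) = 0.8421; e^(−k_2 t) = e^(−1.05×0.8770) = 0.3982.
D = 7.184 × (0.8421 − 0.3982) + 2.97 × 0.3982 = 3.189 + 1.183 = 4.371 mg/L.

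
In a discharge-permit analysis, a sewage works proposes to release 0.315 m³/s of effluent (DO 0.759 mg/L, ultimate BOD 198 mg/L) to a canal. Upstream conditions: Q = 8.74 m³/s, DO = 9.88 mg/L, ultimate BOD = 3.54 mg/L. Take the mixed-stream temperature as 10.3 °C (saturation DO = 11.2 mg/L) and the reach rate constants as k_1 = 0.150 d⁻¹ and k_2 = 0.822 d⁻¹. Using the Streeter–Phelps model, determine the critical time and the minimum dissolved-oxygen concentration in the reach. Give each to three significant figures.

t_c ≈ 0.680 d; minimum DO ≈ 9.50 mg/L

Mixed DO = (8.74×9.88 + 0.315×0.759)/(8.74+0.315) = 86.59/9.055 = 9.563 mg/L.
Mixed L₀ = (8.74×3.54 + 0.315×198)/(9.055) = 93.31/9.055 = 10.30 mg/L.
Initial deficit D₀ = C_s − DO₀ = 11.2 − 9.563 = 1.637 mg/L.
t_c = (1/0.6720) ln[(0.822/0.150)(1 − 1.637×0.6720/(0.150×10.30))] = 1.488 × ln(1.579) = 0.6800 d.
D_c = (0.150/0.822) × 10.30 × e^(−0.150×0.6800) = 0.1825 × 10.30 × 0.9030 = 1.698 mg/L.
Minimum DO = 11.2 − 1.698 = 9.502 mg/L.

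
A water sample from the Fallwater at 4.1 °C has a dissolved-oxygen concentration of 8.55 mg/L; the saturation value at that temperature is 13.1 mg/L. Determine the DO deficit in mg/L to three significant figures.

D = C_s − C = 13.1 − 8.55 = 4.55 mg/L.

D ≈ 4.55 mg/L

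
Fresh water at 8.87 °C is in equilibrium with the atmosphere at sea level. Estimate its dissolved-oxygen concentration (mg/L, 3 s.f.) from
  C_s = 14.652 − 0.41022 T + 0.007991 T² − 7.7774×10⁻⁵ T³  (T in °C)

C_s = 14.652 − 0.41022×8.87 + 0.007991×8.87² − 7.7774×10⁻⁵×8.87³ = 11.59 mg/L.

C_s ≈ 11.6 mg/L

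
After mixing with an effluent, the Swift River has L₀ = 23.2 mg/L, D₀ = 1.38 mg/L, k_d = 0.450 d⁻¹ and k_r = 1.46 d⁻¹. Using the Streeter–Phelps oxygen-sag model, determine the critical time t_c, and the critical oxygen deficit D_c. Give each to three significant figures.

With k_r/k_d = 3.244 and 1 − D₀(k_r−k_d)/(k_d L₀) = 0.8665,
t_c = ln(3.244 × 0.8665) / (1.46 − 0.450) = ln(2.811) / 1.010 = 1.034/1.010 = 1.023 d.
D_c = (k_d/k_r) L₀ e^(−k_d t_c) = (0.450/1.46) × 23.2 × e^(−0.450×1.023) = 0.3082 × 23.2 × 0.6309 = 4.512 mg/L.

t_c ≈ 1.02 d; D_c ≈ 4.51 mg/L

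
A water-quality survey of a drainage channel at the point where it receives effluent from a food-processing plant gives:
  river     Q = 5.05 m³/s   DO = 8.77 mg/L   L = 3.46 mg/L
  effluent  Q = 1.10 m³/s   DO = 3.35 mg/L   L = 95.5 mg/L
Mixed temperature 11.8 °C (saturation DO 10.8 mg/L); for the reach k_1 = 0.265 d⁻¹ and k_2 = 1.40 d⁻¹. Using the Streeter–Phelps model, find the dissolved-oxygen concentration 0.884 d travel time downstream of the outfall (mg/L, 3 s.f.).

Mixed DO = (5.05×8.77 + 1.10×3.35)/(5.05+1.10) = 47.97/6.150 = 7.801 mg/L.
Mixed L₀ = (5.05×3.46 + 1.10×95.5)/(6.150) = 122.5/6.150 = 19.92 mg/L.
Initial deficit D₀ = C_s − DO₀ = 10.8 − 7.801 = 2.999 mg/L.
D(0.884) = [0.265×19.92/(1.40−0.265)](e^(−0.265×0.884) − e^(−1.40×0.884)) + 2.999 e^(−1.40×0.884)
= 4.651 × (0.7912 − 0.2901) + 2.999 × 0.2901 = 3.201 mg/L.
DO = 10.8 − 3.201 = 7.599 mg/L.

DO ≈ 7.60 mg/L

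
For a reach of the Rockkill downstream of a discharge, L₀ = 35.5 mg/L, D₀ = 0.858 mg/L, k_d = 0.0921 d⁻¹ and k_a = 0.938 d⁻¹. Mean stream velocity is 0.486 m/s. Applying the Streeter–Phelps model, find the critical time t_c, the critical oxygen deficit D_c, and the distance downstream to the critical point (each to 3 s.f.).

t_c = [1/(k_a−k_d)] ln[(k_a/k_d)(1 − D₀(k_a−k_d)/(k_d L₀))]
= [1/(0.938−0.0921)] ln[(0.938/0.0921)(1 − 0.858×0.8459/(0.0921×35.5))]
= (1/0.8459) ln[10.18 × 0.7780] = 1.182 × ln(7.924) = 1.182 × 2.070 = 2.447 d.
D_c = (k_d/k_a) L₀ e^(−k_d t_c) = (0.0921/0.938) × 35.5 × e^(−0.0921×2.447) = 0.09819 × 35.5 × 0.7982 = 2.782 mg/L.
x_c = v t_c = 0.486 m/s × 2.447 d × 86400 s/d = 102700 m ≈ 103 km.

t_c ≈ 2.45 d; D_c ≈ 2.78 mg/L; x_c ≈ 103 km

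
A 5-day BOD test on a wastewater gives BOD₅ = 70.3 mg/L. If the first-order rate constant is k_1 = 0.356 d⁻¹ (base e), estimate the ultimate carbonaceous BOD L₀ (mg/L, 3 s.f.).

BOD₅ = L₀(1 − e^(−5k_1)) ⇒ L₀ = BOD₅ / (1 − e^(−5×0.356))
= 70.3 / (1 − 0.1686) = 70.3 / 0.8314 = 84.56 mg/L.

L₀ ≈ 84.6 mg/L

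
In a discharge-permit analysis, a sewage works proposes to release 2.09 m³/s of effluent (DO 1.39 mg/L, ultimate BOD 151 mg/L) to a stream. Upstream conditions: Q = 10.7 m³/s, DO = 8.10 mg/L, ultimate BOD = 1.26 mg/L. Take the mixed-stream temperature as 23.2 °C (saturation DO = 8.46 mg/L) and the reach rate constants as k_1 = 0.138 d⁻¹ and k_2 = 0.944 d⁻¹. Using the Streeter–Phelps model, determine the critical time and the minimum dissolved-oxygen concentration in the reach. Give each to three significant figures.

Mixed DO = (10.7×8.10 + 2.09×1.39)/(10.7+2.09) = 89.58/12.79 = 7.004 mg/L.
Mixed L₀ = (10.7×1.26 + 2.09×151)/(12.79) = 329.1/12.79 = 25.73 mg/L.
Initial deficit D₀ = C_s − DO₀ = 8.46 − 7.004 = 1.456 mg/L.
t_c = (1/0.8060) ln[(0.944/0.138)(1 − 1.456×0.8060/(0.138×25.73))] = 1.241 × ln(4.579) = 1.888 d.
D_c = (0.138/0.944) × 25.73 × e^(−0.138×1.888) = 0.1462 × 25.73 × 0.7707 = 2.899 mg/L.
Minimum DO = 8.46 − 2.899 = 5.561 mg/L.

t_c ≈ 1.89 d; minimum DO ≈ 5.56 mg/L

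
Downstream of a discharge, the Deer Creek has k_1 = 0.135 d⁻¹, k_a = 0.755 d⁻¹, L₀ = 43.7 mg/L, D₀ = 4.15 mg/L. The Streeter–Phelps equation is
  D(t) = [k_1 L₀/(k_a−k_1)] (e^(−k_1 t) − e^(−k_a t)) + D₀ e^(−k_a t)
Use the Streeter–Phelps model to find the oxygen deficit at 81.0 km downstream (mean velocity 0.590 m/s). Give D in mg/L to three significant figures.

D ≈ 6.06 mg/L

Travel time t = x/v = 81.0 km / (0.590 m/s) = 81000 m / 0.590 m/s = 137300 s = 1.589 d.
k_1 L₀/(k_a−k_1) = 0.135×43.7/(0.755−0.135) = 5.900/0.6200 = 9.515 mg/L.
e^(−k_1 t) = e^(−0.135×1.589) = 0.8069; e^(−k_a t) = e^(−0.755×1.589) = 0.3013.
D = 9.515 × (0.8069 − 0.3013) + 4.15 × 0.3013 = 4.811 + 1.250 = 6.062 mg/L.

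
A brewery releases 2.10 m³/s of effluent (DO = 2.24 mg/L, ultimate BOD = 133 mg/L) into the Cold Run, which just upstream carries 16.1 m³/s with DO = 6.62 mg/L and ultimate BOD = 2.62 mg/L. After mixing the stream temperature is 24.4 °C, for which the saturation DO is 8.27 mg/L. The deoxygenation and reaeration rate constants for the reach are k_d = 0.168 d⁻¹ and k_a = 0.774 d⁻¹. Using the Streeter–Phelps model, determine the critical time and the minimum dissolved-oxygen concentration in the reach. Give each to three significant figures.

t_c ≈ 1.56 d; minimum DO ≈ 5.32 mg/L

Mixed DO = (16.1×6.62 + 2.10×2.24)/(16.1+2.10) = 111.3/18.20 = 6.115 mg/L.
Mixed L₀ = (16.1×2.62 + 2.10×133)/(18.20) = 321.5/18.20 = 17.66 mg/L.
Initial deficit D₀ = C_s − DO₀ = 8.27 − 6.115 = 2.155 mg/L.
t_c = (1/0.6060) ln[(0.774/0.168)(1 − 2.155×0.6060/(0.168×17.66))] = 1.650 × ln(2.579) = 1.564 d.
D_c = (0.168/0.774) × 17.66 × e^(−0.168×1.564) = 0.2171 × 17.66 × 0.7690 = 2.948 mg/L.
Minimum DO = 8.27 − 2.948 = 5.322 mg/L.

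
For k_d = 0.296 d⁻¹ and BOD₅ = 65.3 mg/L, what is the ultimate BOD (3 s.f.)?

BOD₅ = L₀(1 − e^(−5k_d)) ⇒ L₀ = BOD₅ / (1 − e^(−5×0.296))
= 65.3 / (1 − 0.2276) = 65.3 / 0.7724 = 84.55 mg/L.

L₀ ≈ 84.5 mg/L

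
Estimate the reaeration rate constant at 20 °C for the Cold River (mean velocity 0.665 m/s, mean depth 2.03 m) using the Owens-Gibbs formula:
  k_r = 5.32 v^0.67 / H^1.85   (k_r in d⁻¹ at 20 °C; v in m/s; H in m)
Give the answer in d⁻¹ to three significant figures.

k_r = 5.32 × 0.665^0.67 / 2.03^1.85 = 5.32 × 0.7608 / 3.706 = 1.092 d⁻¹.

k_r ≈ 1.09 d⁻¹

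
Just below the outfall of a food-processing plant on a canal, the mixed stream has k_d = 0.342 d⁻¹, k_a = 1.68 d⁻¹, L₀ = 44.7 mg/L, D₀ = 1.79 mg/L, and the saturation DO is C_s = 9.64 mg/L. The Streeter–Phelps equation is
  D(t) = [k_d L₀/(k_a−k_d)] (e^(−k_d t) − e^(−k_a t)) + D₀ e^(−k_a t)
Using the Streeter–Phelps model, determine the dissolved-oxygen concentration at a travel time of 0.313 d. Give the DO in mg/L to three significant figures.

DO ≈ 5.07 mg/L

k_d L₀/(k_a−k_d) = 0.342×44.7/(1.68−0.342) = 15.29/1.338 = 11.43 mg/L.
e^(−k_d t) = e^(−0.342×0.3130) = 0.8985; e^(−k_a t) = e^(−1.68×0.3130) = 0.5911.
D = 11.43 × (0.8985 − 0.5911) + 1.79 × 0.5911 = 3.513 + 1.058 = 4.571 mg/L.
DO = C_s − D = 9.64 − 4.571 = 5.069 mg/L.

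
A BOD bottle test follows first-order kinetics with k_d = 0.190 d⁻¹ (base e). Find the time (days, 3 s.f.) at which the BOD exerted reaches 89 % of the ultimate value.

t ≈ 11.6 d

y/L₀ = 1 − e^(−k_d t) = 0.89 ⇒ e^(−k_d t) = 0.110
t = −ln(0.110) / 0.190 = 2.207 / 0.190 = 11.62 d.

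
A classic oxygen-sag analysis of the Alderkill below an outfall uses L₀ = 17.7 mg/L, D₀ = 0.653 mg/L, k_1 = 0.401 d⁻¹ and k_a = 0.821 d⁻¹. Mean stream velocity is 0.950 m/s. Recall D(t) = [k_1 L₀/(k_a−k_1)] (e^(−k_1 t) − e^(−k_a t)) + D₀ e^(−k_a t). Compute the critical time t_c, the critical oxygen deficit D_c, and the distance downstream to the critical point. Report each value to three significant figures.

t_c ≈ 1.61 d; D_c ≈ 4.53 mg/L; x_c ≈ 132 km

With k_a/k_1 = 2.047 and 1 − D₀(k_a−k_1)/(k_1 L₀) = 0.9614,
t_c = ln(2.047 × 0.9614) / (0.821 − 0.401) = ln(1.968) / 0.4200 = 0.6772/0.4200 = 1.612 d.
L(t_c) = L₀ e^(−k_1 t_c) = 17.7 × 0.5239 = 9.272 mg/L, and at the critical point k_a D_c = k_1 L, so D_c = (0.401/0.821) × 9.272 = 4.529 mg/L.
x_c = v t_c = 0.950 m/s × 1.612 d × 86400 s/d = 132300 m ≈ 132 km.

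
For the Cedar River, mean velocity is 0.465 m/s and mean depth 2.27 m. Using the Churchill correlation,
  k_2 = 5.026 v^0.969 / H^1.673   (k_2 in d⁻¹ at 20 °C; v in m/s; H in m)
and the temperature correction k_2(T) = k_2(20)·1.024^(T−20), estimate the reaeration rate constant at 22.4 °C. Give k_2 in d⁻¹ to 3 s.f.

k_2(20) = 5.026 × 0.465^0.969 / 2.27^1.673 = 5.026 × 0.4762 / 3.941 = 0.6072 d⁻¹.
k_2(22.4) = 0.6072 × 1.024^(22.4−20) = 0.6072 × 1.059 = 0.6428 d⁻¹.

k_2 ≈ 0.643 d⁻¹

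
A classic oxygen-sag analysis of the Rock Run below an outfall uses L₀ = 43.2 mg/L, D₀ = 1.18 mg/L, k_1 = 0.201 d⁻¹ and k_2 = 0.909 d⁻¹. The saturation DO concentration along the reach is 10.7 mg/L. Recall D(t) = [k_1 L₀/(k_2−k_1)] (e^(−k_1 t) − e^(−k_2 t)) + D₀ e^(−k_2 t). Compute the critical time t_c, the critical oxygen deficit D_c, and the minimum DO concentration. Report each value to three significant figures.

At the critical point dD/dt = 0, so k_1 L₀ e^(−k_1 t) = k_2 D. Substituting D(t) from the Streeter–Phelps equation and solving for t gives
t_c = ln[(k_2/k_1)(1 − D₀(k_2−k_1)/(k_1 L₀))] / (k_2−k_1).
Here k_2−k_1 = 0.7080 d⁻¹ and 1 − D₀(k_2−k_1)/(k_1 L₀) = 1 − 1.18×0.7080/(0.201×43.2) = 0.9038, so
t_c = ln(4.522 × 0.9038) / 0.7080 = 1.408 / 0.7080 = 1.989 d.
L(t_c) = L₀ e^(−k_1 t_c) = 43.2 × 0.6705 = 28.97 mg/L, and at the critical point k_2 D_c = k_1 L, so D_c = (0.201/0.909) × 28.97 = 6.405 mg/L.
Minimum DO = C_s − D_c = 10.7 − 6.405 = 4.295 mg/L.

t_c ≈ 1.99 d; D_c ≈ 6.41 mg/L; min DO ≈ 4.29 mg/L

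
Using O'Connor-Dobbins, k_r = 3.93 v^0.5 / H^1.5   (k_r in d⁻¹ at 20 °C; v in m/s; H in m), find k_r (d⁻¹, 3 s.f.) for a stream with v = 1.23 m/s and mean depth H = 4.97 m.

k_r = 3.93 × 1.23^0.5 / 4.97^1.5 = 3.93 × 1.109 / 11.08 = 0.3934 d⁻¹.

k_r ≈ 0.393 d⁻¹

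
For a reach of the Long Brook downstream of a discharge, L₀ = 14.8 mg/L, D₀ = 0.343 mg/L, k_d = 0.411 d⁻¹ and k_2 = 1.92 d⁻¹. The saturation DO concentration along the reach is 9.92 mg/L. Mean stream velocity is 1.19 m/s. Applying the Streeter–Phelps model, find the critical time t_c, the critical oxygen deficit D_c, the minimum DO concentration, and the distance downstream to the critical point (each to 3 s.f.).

t_c ≈ 0.963 d; D_c ≈ 2.13 mg/L; min DO ≈ 7.79 mg/L; x_c ≈ 99.0 km

With k_2/k_d = 4.672 and 1 − D₀(k_2−k_d)/(k_d L₀) = 0.9149,
t_c = ln(4.672 × 0.9149) / (1.92 − 0.411) = ln(4.274) / 1.509 = 1.453/1.509 = 0.9626 d.
D_c = (k_d/k_2) L₀ e^(−k_d t_c) = (0.411/1.92) × 14.8 × e^(−0.411×0.9626) = 0.2141 × 14.8 × 0.6733 = 2.133 mg/L.
Minimum DO = C_s − D_c = 9.92 − 2.133 = 7.787 mg/L.
x_c = v t_c = 1.19 m/s × 0.9626 d × 86400 s/d = 98970 m ≈ 99.0 km.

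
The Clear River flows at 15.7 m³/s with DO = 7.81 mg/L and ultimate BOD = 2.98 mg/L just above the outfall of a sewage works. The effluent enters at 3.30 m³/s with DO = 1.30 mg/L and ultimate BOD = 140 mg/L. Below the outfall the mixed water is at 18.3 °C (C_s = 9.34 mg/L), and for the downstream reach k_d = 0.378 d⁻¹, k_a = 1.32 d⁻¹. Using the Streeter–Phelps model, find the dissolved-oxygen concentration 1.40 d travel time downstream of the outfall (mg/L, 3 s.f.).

DO ≈ 4.28 mg/L

Mixed DO = (15.7×7.81 + 3.30×1.30)/(15.7+3.30) = 126.9/19.00 = 6.679 mg/L.
Mixed L₀ = (15.7×2.98 + 3.30×140)/(19.00) = 508.8/19.00 = 26.78 mg/L.
Initial deficit D₀ = C_s − DO₀ = 9.34 − 6.679 = 2.661 mg/L.
D(1.40) = [0.378×26.78/(1.32−0.378)](e^(−0.378×1.40) − e^(−1.32×1.40)) + 2.661 e^(−1.32×1.40)
= 10.75 × (0.5891 − 0.1576) + 2.661 × 0.1576 = 5.056 mg/L.
DO = 9.34 − 5.056 = 4.284 mg/L.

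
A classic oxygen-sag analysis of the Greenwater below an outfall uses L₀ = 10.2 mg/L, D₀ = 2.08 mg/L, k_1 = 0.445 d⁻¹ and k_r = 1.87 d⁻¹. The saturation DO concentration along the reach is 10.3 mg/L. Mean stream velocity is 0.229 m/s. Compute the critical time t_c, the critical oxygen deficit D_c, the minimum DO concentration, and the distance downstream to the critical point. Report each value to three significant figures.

t_c ≈ 0.265 d; D_c ≈ 2.16 mg/L; min DO ≈ 8.14 mg/L; x_c ≈ 5.24 km

At the critical point dD/dt = 0, so k_1 L₀ e^(−k_1 t) = k_r D. Substituting D(t) from the Streeter–Phelps equation and solving for t gives
t_c = ln[(k_r/k_1)(1 − D₀(k_r−k_1)/(k_1 L₀))] / (k_r−k_1).
Here k_r−k_1 = 1.425 d⁻¹ and 1 − D₀(k_r−k_1)/(k_1 L₀) = 1 − 2.08×1.425/(0.445×10.2) = 0.3470, so
t_c = ln(4.202 × 0.3470) / 1.425 = 0.3772 / 1.425 = 0.2647 d.
L(t_c) = L₀ e^(−k_1 t_c) = 10.2 × 0.8889 = 9.067 mg/L, and at the critical point k_r D_c = k_1 L, so D_c = (0.445/1.87) × 9.067 = 2.158 mg/L.
Minimum DO = C_s − D_c = 10.3 − 2.158 = 8.142 mg/L.
x_c = v t_c = 0.229 m/s × 0.2647 d × 86400 s/d = 5237 m ≈ 5.24 km.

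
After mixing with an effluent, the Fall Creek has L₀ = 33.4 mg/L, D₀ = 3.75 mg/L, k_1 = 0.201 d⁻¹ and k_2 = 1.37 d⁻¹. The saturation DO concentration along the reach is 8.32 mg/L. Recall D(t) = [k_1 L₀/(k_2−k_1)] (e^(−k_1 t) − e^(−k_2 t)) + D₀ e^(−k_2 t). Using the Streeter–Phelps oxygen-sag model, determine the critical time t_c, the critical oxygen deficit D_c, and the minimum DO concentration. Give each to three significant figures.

t_c = [1/(k_2−k_1)] ln[(k_2/k_1)(1 − D₀(k_2−k_1)/(k_1 L₀))]
= [1/(1.37−0.201)] ln[(1.37/0.201)(1 − 3.75×1.169/(0.201×33.4))]
= (1/1.169) ln[6.816 × 0.3470] = 0.8554 × ln(2.365) = 0.8554 × 0.8609 = 0.7364 d.
D_c = (k_1/k_2) L₀ e^(−k_1 t_c) = (0.201/1.37) × 33.4 × e^(−0.201×0.7364) = 0.1467 × 33.4 × 0.8624 = 4.226 mg/L.
Minimum DO = C_s − D_c = 8.32 − 4.226 = 4.094 mg/L.

t_c ≈ 0.736 d; D_c ≈ 4.23 mg/L; min DO ≈ 4.09 mg/L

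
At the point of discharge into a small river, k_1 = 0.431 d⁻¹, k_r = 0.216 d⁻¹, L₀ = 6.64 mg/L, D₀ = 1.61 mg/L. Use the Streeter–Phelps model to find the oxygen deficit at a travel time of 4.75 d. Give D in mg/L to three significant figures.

D ≈ 3.63 mg/L

k_1 L₀/(k_r−k_1) = 0.431×6.64/(0.216−0.431) = 2.862/-0.2150 = -13.31 mg/L.
e^(−k_1 t) = e^(−0.431×4.750) = 0.1291; e^(−k_r t) = e^(−0.216×4.750) = 0.3584.
D = -13.31 × (0.1291 − 0.3584) + 1.61 × 0.3584 = 3.053 + 0.5771 = 3.630 mg/L.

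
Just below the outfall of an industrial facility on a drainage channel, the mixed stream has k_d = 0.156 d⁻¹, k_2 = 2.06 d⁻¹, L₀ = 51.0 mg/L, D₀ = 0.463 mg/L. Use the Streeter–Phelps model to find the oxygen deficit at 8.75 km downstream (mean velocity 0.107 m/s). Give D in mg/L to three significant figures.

Travel time t = x/v = 8.75 km / (0.107 m/s) = 8750 m / 0.107 m/s = 81780 s = 0.9465 d.
k_d L₀/(k_2−k_d) = 0.156×51.0/(2.06−0.156) = 7.956/1.904 = 4.179 mg/L.
e^(−k_d t) = e^(−0.156×0.9465) = 0.8627; e^(−k_2 t) = e^(−2.06×0.9465) = 0.1423.
D = 4.179 × (0.8627 − 0.1423) + 0.463 × 0.1423 = 3.010 + 0.06589 = 3.076 mg/L.

D ≈ 3.08 mg/L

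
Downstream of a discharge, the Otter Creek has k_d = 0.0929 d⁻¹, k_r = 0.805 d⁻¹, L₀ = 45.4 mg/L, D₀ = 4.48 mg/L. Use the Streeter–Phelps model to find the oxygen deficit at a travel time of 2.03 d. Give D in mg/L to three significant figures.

k_d L₀/(k_r−k_d) = 0.0929×45.4/(0.805−0.0929) = 4.218/0.7121 = 5.923 mg/L.
e^(−k_d t) = e^(−0.0929×2.030) = 0.8281; e^(−k_r t) = e^(−0.805×2.030) = 0.1951.
D = 5.923 × (0.8281 − 0.1951) + 4.48 × 0.1951 = 3.749 + 0.8741 = 4.623 mg/L.

D ≈ 4.62 mg/L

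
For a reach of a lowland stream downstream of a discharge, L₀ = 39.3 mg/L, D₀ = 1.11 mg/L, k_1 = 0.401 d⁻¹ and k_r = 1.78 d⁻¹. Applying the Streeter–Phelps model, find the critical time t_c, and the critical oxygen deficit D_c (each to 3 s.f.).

t_c ≈ 1.01 d; D_c ≈ 5.91 mg/L

At the critical point dD/dt = 0, so k_1 L₀ e^(−k_1 t) = k_r D. Substituting D(t) from the Streeter–Phelps equation and solving for t gives
t_c = ln[(k_r/k_1)(1 − D₀(k_r−k_1)/(k_1 L₀))] / (k_r−k_1).
Here k_r−k_1 = 1.379 d⁻¹ and 1 − D₀(k_r−k_1)/(k_1 L₀) = 1 − 1.11×1.379/(0.401×39.3) = 0.9029, so
t_c = ln(4.439 × 0.9029) / 1.379 = 1.388 / 1.379 = 1.007 d.
L(t_c) = L₀ e^(−k_1 t_c) = 39.3 × 0.6679 = 26.25 mg/L, and at the critical point k_r D_c = k_1 L, so D_c = (0.401/1.78) × 26.25 = 5.913 mg/L.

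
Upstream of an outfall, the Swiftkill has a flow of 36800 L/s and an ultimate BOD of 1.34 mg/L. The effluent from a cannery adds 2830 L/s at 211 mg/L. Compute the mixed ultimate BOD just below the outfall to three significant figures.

16.3 mg/L

Flow-weighted mixing: C = (Q_r C_r + Q_w C_w)/(Q_r + Q_w)
= (36800×1.34 + 2830×211)/(36800 + 2830) = 646400/39630 = 16.31 mg/L.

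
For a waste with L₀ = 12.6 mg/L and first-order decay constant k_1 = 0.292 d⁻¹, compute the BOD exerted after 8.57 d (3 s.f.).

y ≈ 11.6 mg/L

y_t = L₀(1 − e^(−k_1 t)) = 12.6 × (1 − e^(−0.292×8.57))
= 12.6 × (1 − 0.08188) = 12.6 × 0.9181 = 11.57 mg/L.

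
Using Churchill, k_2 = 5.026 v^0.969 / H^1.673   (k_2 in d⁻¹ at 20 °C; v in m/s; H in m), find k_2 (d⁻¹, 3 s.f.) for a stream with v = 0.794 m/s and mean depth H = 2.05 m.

k_2 ≈ 1.21 d⁻¹

k_2 = 5.026 × 0.794^0.969 / 2.05^1.673 = 5.026 × 0.7997 / 3.323 = 1.209 d⁻¹.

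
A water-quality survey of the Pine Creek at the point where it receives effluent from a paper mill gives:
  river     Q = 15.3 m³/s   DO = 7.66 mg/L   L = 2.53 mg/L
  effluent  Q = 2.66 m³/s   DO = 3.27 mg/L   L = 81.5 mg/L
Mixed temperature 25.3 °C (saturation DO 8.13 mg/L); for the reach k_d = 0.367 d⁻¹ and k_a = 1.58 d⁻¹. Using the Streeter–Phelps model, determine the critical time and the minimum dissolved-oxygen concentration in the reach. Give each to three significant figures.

Mixed DO = (15.3×7.66 + 2.66×3.27)/(15.3+2.66) = 125.9/17.96 = 7.010 mg/L.
Mixed L₀ = (15.3×2.53 + 2.66×81.5)/(17.96) = 255.5/17.96 = 14.23 mg/L.
Initial deficit D₀ = C_s − DO₀ = 8.13 − 7.010 = 1.120 mg/L.
t_c = (1/1.213) ln[(1.58/0.367)(1 − 1.120×1.213/(0.367×14.23))] = 0.8244 × ln(3.185) = 0.9550 d.
D_c = (0.367/1.58) × 14.23 × e^(−0.367×0.9550) = 0.2323 × 14.23 × 0.7044 = 2.327 mg/L.
Minimum DO = 8.13 − 2.327 = 5.803 mg/L.

t_c ≈ 0.955 d; minimum DO ≈ 5.80 mg/L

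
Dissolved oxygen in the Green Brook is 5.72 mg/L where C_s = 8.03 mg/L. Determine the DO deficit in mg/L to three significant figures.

D ≈ 2.31 mg/L

D = C_s − C = 8.03 − 5.72 = 2.31 mg/L.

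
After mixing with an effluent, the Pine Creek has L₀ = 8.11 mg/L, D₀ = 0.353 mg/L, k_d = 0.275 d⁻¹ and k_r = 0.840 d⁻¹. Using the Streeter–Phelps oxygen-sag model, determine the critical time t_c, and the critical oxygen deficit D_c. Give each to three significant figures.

t_c ≈ 1.81 d; D_c ≈ 1.61 mg/L

With k_r/k_d = 3.055 and 1 − D₀(k_r−k_d)/(k_d L₀) = 0.9106,
t_c = ln(3.055 × 0.9106) / (0.840 − 0.275) = ln(2.781) / 0.5650 = 1.023/0.5650 = 1.811 d.
L(t_c) = L₀ e^(−k_d t_c) = 8.11 × 0.6078 = 4.929 mg/L, and at the critical point k_r D_c = k_d L, so D_c = (0.275/0.840) × 4.929 = 1.614 mg/L.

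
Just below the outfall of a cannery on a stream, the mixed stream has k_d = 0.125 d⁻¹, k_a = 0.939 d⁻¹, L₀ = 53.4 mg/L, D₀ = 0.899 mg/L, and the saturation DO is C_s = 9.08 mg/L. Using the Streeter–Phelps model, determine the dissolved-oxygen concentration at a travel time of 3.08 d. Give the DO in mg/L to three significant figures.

k_d L₀/(k_a−k_d) = 0.125×53.4/(0.939−0.125) = 6.675/0.8140 = 8.200 mg/L.
e^(−k_d t) = e^(−0.125×3.080) = 0.6805; e^(−k_a t) = e^(−0.939×3.080) = 0.05546.
D = 8.200 × (0.6805 − 0.05546) + 0.899 × 0.05546 = 5.125 + 0.04986 = 5.175 mg/L.
DO = C_s − D = 9.08 − 5.175 = 3.905 mg/L.

DO ≈ 3.91 mg/L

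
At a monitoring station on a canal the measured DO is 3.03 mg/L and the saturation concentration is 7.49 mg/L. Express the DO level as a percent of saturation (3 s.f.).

% saturation = C/C_s × 100 = 3.03/7.49 × 100 = 40.5 %.

40.5 % saturation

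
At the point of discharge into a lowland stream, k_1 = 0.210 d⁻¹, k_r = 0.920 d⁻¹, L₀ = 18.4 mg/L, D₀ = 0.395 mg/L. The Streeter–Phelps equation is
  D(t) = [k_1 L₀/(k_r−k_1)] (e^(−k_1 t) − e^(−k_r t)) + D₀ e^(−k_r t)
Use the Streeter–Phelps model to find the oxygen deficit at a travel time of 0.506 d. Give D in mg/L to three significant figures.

D ≈ 1.72 mg/L

k_1 L₀/(k_r−k_1) = 0.210×18.4/(0.920−0.210) = 3.864/0.7100 = 5.442 mg/L.
e^(−k_1 t) = e^(−0.210×0.5060) = 0.8992; e^(−k_r t) = e^(−0.920×0.5060) = 0.6278.
D = 5.442 × (0.8992 − 0.6278) + 0.395 × 0.6278 = 1.477 + 0.2480 = 1.725 mg/L.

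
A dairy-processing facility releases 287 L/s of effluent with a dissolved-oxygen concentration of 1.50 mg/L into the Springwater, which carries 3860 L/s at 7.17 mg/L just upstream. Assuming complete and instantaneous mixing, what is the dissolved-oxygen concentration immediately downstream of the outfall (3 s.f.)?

Flow-weighted mixing: C = (Q_r C_r + Q_w C_w)/(Q_r + Q_w)
= (3860×7.17 + 287×1.50)/(3860 + 287) = 28110/4147 = 6.778 mg/L.

6.78 mg/L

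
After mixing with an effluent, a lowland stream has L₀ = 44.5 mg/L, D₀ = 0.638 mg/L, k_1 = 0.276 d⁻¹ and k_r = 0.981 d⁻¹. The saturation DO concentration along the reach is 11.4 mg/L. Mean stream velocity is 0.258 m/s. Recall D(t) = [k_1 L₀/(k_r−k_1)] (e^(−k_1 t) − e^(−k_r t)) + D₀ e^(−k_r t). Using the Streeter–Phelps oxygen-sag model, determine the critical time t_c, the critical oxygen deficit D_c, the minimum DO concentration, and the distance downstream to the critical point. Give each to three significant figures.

t_c ≈ 1.75 d; D_c ≈ 7.73 mg/L; min DO ≈ 3.67 mg/L; x_c ≈ 38.9 km

At the critical point dD/dt = 0, so k_1 L₀ e^(−k_1 t) = k_r D. Substituting D(t) from the Streeter–Phelps equation and solving for t gives
t_c = ln[(k_r/k_1)(1 − D₀(k_r−k_1)/(k_1 L₀))] / (k_r−k_1).
Here k_r−k_1 = 0.7050 d⁻¹ and 1 − D₀(k_r−k_1)/(k_1 L₀) = 1 − 0.638×0.7050/(0.276×44.5) = 0.9634, so
t_c = ln(3.554 × 0.9634) / 0.7050 = 1.231 / 0.7050 = 1.746 d.
L(t_c) = L₀ e^(−k_1 t_c) = 44.5 × 0.6176 = 27.48 mg/L, and at the critical point k_r D_c = k_1 L, so D_c = (0.276/0.981) × 27.48 = 7.733 mg/L.
Minimum DO = C_s − D_c = 11.4 − 7.733 = 3.667 mg/L.
x_c = v t_c = 0.258 m/s × 1.746 d × 86400 s/d = 38920 m ≈ 38.9 km.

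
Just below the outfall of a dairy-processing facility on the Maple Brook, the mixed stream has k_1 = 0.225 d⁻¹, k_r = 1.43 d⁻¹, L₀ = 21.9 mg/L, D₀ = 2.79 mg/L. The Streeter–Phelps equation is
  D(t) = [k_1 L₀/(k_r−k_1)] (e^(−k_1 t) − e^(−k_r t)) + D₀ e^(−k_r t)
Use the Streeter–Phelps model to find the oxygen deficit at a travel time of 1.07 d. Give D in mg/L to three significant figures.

k_1 L₀/(k_r−k_1) = 0.225×21.9/(1.43−0.225) = 4.928/1.205 = 4.089 mg/L.
e^(−k_1 t) = e^(−0.225×1.070) = 0.7860; e^(−k_r t) = e^(−1.43×1.070) = 0.2165.
D = 4.089 × (0.7860 − 0.2165) + 2.79 × 0.2165 = 2.329 + 0.6041 = 2.933 mg/L.

D ≈ 2.93 mg/L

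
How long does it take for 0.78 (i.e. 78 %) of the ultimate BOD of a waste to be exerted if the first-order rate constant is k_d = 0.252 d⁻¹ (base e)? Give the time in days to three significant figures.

y/L₀ = 1 − e^(−k_d t) = 0.78 ⇒ e^(−k_d t) = 0.220
t = −ln(0.220) / 0.252 = 1.514 / 0.252 = 6.008 d.

t ≈ 6.01 d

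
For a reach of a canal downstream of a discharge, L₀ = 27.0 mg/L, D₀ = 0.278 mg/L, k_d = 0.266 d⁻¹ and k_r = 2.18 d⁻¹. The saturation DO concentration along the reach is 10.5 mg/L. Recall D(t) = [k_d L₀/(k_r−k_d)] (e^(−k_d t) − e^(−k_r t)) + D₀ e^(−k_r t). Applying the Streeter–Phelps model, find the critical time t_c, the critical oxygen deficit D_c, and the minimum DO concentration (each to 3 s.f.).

t_c = [1/(k_r−k_d)] ln[(k_r/k_d)(1 − D₀(k_r−k_d)/(k_d L₀))]
= [1/(2.18−0.266)] ln[(2.18/0.266)(1 − 0.278×1.914/(0.266×27.0))]
= (1/1.914) ln[8.195 × 0.9259] = 0.5225 × ln(7.588) = 0.5225 × 2.027 = 1.059 d.
D_c = (k_d/k_r) L₀ e^(−k_d t_c) = (0.266/2.18) × 27.0 × e^(−0.266×1.059) = 0.1220 × 27.0 × 0.7545 = 2.486 mg/L.
Minimum DO = C_s − D_c = 10.5 − 2.486 = 8.014 mg/L.

t_c ≈ 1.06 d; D_c ≈ 2.49 mg/L; min DO ≈ 8.01 mg/L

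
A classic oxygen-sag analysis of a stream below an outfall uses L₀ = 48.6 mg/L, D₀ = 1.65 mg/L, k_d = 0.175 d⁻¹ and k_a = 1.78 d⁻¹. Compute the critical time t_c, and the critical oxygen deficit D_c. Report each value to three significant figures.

With k_a/k_d = 10.17 and 1 − D₀(k_a−k_d)/(k_d L₀) = 0.6886,
t_c = ln(10.17 × 0.6886) / (1.78 − 0.175) = ln(7.004) / 1.605 = 1.947/1.605 = 1.213 d.
D_c = (k_d/k_a) L₀ e^(−k_d t_c) = (0.175/1.78) × 48.6 × e^(−0.175×1.213) = 0.09831 × 48.6 × 0.8088 = 3.864 mg/L.

t_c ≈ 1.21 d; D_c ≈ 3.86 mg/L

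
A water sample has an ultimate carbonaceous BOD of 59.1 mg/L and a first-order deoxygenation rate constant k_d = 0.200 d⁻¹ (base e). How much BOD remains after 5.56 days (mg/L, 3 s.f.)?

L ≈ 19.4 mg/L

L_t = L₀ e^(−k_d t) = 59.1 × e^(−0.200×5.56) = 59.1 × 0.3289 = 19.44 mg/L.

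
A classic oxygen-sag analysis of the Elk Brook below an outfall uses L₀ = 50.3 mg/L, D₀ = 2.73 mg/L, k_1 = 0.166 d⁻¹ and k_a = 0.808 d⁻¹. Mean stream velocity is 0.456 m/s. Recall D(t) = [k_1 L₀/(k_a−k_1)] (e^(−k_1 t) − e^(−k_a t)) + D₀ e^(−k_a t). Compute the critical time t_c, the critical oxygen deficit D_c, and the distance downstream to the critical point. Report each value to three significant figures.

t_c ≈ 2.10 d; D_c ≈ 7.29 mg/L; x_c ≈ 82.7 km

At the critical point dD/dt = 0, so k_1 L₀ e^(−k_1 t) = k_a D. Substituting D(t) from the Streeter–Phelps equation and solving for t gives
t_c = ln[(k_a/k_1)(1 − D₀(k_a−k_1)/(k_1 L₀))] / (k_a−k_1).
Here k_a−k_1 = 0.6420 d⁻¹ and 1 − D₀(k_a−k_1)/(k_1 L₀) = 1 − 2.73×0.6420/(0.166×50.3) = 0.7901, so
t_c = ln(4.867 × 0.7901) / 0.6420 = 1.347 / 0.6420 = 2.098 d.
L(t_c) = L₀ e^(−k_1 t_c) = 50.3 × 0.7059 = 35.51 mg/L, and at the critical point k_a D_c = k_1 L, so D_c = (0.166/0.808) × 35.51 = 7.295 mg/L.
x_c = v t_c = 0.456 m/s × 2.098 d × 86400 s/d = 82660 m ≈ 82.7 km.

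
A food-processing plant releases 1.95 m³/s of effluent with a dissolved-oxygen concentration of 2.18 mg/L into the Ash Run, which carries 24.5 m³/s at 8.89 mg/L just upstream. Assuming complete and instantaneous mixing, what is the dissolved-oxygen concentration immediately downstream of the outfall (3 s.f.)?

8.40 mg/L

Flow-weighted mixing: C = (Q_r C_r + Q_w C_w)/(Q_r + Q_w)
= (24.5×8.89 + 1.95×2.18)/(24.5 + 1.95) = 222.1/26.45 = 8.395 mg/L.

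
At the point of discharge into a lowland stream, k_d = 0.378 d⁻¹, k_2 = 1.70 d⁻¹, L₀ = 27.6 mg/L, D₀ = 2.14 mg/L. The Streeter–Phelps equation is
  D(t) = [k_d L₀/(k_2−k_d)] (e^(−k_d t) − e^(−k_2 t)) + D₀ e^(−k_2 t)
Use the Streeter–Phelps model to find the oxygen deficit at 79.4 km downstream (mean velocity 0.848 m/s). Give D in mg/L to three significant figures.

D ≈ 4.33 mg/L

Travel time t = x/v = 79.4 km / (0.848 m/s) = 79400 m / 0.848 m/s = 93630 s = 1.084 d.
k_d L₀/(k_2−k_d) = 0.378×27.6/(1.70−0.378) = 10.43/1.322 = 7.892 mg/L.
e^(−k_d t) = e^(−0.378×1.084) = 0.6639; e^(−k_2 t) = e^(−1.70×1.084) = 0.1585.
D = 7.892 × (0.6639 − 0.1585) + 2.14 × 0.1585 = 3.989 + 0.3391 = 4.328 mg/L.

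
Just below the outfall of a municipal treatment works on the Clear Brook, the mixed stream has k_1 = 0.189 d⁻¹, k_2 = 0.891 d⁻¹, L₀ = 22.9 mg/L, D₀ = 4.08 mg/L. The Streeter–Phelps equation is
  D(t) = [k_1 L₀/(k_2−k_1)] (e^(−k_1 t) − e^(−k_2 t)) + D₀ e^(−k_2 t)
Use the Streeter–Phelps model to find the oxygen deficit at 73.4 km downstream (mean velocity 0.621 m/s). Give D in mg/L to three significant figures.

D ≈ 4.14 mg/L

Travel time t = x/v = 73.4 km / (0.621 m/s) = 73400 m / 0.621 m/s = 118200 s = 1.368 d.
k_1 L₀/(k_2−k_1) = 0.189×22.9/(0.891−0.189) = 4.328/0.7020 = 6.165 mg/L.
e^(−k_1 t) = e^(−0.189×1.368) = 0.7722; e^(−k_2 t) = e^(−0.891×1.368) = 0.2956.
D = 6.165 × (0.7722 − 0.2956) + 4.08 × 0.2956 = 2.938 + 1.206 = 4.144 mg/L.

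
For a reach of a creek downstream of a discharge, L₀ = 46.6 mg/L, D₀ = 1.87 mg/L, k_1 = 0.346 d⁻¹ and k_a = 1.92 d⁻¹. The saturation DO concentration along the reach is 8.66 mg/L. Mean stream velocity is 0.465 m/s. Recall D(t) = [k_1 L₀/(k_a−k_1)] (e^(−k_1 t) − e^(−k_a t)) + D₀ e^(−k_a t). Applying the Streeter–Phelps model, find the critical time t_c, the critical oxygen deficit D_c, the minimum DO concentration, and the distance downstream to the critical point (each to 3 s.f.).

At the critical point dD/dt = 0, so k_1 L₀ e^(−k_1 t) = k_a D. Substituting D(t) from the Streeter–Phelps equation and solving for t gives
t_c = ln[(k_a/k_1)(1 − D₀(k_a−k_1)/(k_1 L₀))] / (k_a−k_1).
Here k_a−k_1 = 1.574 d⁻¹ and 1 − D₀(k_a−k_1)/(k_1 L₀) = 1 − 1.87×1.574/(0.346×46.6) = 0.8174, so
t_c = ln(5.549 × 0.8174) / 1.574 = 1.512 / 1.574 = 0.9607 d.
D_c = (k_1/k_a) L₀ e^(−k_1 t_c) = (0.346/1.92) × 46.6 × e^(−0.346×0.9607) = 0.1802 × 46.6 × 0.7172 = 6.023 mg/L.
Minimum DO = C_s − D_c = 8.66 − 6.023 = 2.637 mg/L.
x_c = v t_c = 0.465 m/s × 0.9607 d × 86400 s/d = 38600 m ≈ 38.6 km.

t_c ≈ 0.961 d; D_c ≈ 6.02 mg/L; min DO ≈ 2.64 mg/L; x_c ≈ 38.6 km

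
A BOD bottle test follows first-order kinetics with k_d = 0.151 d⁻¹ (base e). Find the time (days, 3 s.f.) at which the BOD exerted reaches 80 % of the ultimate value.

t ≈ 10.7 d

y/L₀ = 1 − e^(−k_d t) = 0.80 ⇒ e^(−k_d t) = 0.200
t = −ln(0.200) / 0.151 = 1.609 / 0.151 = 10.66 d.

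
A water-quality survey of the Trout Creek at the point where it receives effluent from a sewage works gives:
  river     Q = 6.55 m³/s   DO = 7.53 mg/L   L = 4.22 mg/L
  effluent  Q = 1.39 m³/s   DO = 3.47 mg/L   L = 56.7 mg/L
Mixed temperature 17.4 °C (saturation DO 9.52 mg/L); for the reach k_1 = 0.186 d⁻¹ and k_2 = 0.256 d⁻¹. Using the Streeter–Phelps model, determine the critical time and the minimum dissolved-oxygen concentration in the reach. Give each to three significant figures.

t_c ≈ 3.44 d; minimum DO ≈ 4.38 mg/L

Mixed DO = (6.55×7.53 + 1.39×3.47)/(6.55+1.39) = 54.14/7.940 = 6.819 mg/L.
Mixed L₀ = (6.55×4.22 + 1.39×56.7)/(7.940) = 106.5/7.940 = 13.41 mg/L.
Initial deficit D₀ = C_s − DO₀ = 9.52 − 6.819 = 2.701 mg/L.
t_c = (1/0.07000) ln[(0.256/0.186)(1 − 2.701×0.07000/(0.186×13.41))] = 14.29 × ln(1.272) = 3.437 d.
D_c = (0.186/0.256) × 13.41 × e^(−0.186×3.437) = 0.7266 × 13.41 × 0.5277 = 5.140 mg/L.
Minimum DO = 9.52 − 5.140 = 4.380 mg/L.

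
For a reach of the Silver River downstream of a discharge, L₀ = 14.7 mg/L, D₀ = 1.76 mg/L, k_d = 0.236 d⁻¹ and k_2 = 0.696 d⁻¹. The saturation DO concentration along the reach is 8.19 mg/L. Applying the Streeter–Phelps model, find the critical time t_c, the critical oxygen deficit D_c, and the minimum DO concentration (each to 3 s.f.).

t_c ≈ 1.77 d; D_c ≈ 3.28 mg/L; min DO ≈ 4.91 mg/L

t_c = [1/(k_2−k_d)] ln[(k_2/k_d)(1 − D₀(k_2−k_d)/(k_d L₀))]
= [1/(0.696−0.236)] ln[(0.696/0.236)(1 − 1.76×0.4600/(0.236×14.7))]
= (1/0.4600) ln[2.949 × 0.7666] = 2.174 × ln(2.261) = 2.174 × 0.8158 = 1.773 d.
D_c = (k_d/k_2) L₀ e^(−k_d t_c) = (0.236/0.696) × 14.7 × e^(−0.236×1.773) = 0.3391 × 14.7 × 0.6580 = 3.280 mg/L.
Minimum DO = C_s − D_c = 8.19 − 3.280 = 4.910 mg/L.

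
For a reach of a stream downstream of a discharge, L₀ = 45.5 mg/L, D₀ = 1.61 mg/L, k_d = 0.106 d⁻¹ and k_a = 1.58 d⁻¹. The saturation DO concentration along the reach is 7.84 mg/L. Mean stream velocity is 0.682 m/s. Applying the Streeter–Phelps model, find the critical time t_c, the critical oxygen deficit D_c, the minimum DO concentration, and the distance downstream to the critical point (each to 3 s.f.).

t_c ≈ 1.37 d; D_c ≈ 2.64 mg/L; min DO ≈ 5.20 mg/L; x_c ≈ 80.9 km

At the critical point dD/dt = 0, so k_d L₀ e^(−k_d t) = k_a D. Substituting D(t) from the Streeter–Phelps equation and solving for t gives
t_c = ln[(k_a/k_d)(1 − D₀(k_a−k_d)/(k_d L₀))] / (k_a−k_d).
Here k_a−k_d = 1.474 d⁻¹ and 1 − D₀(k_a−k_d)/(k_d L₀) = 1 − 1.61×1.474/(0.106×45.5) = 0.5080, so
t_c = ln(14.91 × 0.5080) / 1.474 = 2.024 / 1.474 = 1.373 d.
L(t_c) = L₀ e^(−k_d t_c) = 45.5 × 0.8645 = 39.34 mg/L, and at the critical point k_a D_c = k_d L, so D_c = (0.106/1.58) × 39.34 = 2.639 mg/L.
Minimum DO = C_s − D_c = 7.84 − 2.639 = 5.201 mg/L.
x_c = v t_c = 0.682 m/s × 1.373 d × 86400 s/d = 80930 m ≈ 80.9 km.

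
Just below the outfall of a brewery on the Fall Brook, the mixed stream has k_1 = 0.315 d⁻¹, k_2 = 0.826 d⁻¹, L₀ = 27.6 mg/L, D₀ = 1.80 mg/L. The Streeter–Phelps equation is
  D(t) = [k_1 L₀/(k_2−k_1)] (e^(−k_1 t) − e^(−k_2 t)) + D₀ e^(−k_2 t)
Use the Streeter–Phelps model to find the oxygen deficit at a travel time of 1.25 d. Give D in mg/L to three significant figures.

D ≈ 6.06 mg/L

k_1 L₀/(k_2−k_1) = 0.315×27.6/(0.826−0.315) = 8.694/0.5110 = 17.01 mg/L.
e^(−k_1 t) = e^(−0.315×1.250) = 0.6745; e^(−k_2 t) = e^(−0.826×1.250) = 0.3561.
D = 17.01 × (0.6745 − 0.3561) + 1.80 × 0.3561 = 5.417 + 0.6410 = 6.058 mg/L.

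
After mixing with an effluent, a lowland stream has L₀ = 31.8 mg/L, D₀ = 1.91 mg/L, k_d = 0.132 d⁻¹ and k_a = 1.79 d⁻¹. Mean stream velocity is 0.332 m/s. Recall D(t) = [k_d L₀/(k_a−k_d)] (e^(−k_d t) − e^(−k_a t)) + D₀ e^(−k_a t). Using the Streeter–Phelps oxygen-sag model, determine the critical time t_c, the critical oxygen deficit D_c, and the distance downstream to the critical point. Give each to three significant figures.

With k_a/k_d = 13.56 and 1 − D₀(k_a−k_d)/(k_d L₀) = 0.2456,
t_c = ln(13.56 × 0.2456) / (1.79 − 0.132) = ln(3.330) / 1.658 = 1.203/1.658 = 0.7256 d.
D_c = (k_d/k_a) L₀ e^(−k_d t_c) = (0.132/1.79) × 31.8 × e^(−0.132×0.7256) = 0.07374 × 31.8 × 0.9087 = 2.131 mg/L.
x_c = v t_c = 0.332 m/s × 0.7256 d × 86400 s/d = 20810 m ≈ 20.8 km.

t_c ≈ 0.726 d; D_c ≈ 2.13 mg/L; x_c ≈ 20.8 km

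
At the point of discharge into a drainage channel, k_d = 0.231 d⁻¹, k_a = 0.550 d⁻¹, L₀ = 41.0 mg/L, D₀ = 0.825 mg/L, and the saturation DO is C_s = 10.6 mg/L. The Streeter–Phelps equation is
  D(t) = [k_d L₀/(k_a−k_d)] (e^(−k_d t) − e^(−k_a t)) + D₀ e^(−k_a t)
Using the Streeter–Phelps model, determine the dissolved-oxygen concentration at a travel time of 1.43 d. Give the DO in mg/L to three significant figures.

DO ≈ 2.41 mg/L

k_d L₀/(k_a−k_d) = 0.231×41.0/(0.550−0.231) = 9.471/0.3190 = 29.69 mg/L.
e^(−k_d t) = e^(−0.231×1.430) = 0.7187; e^(−k_a t) = e^(−0.550×1.430) = 0.4554.
D = 29.69 × (0.7187 − 0.4554) + 0.825 × 0.4554 = 7.816 + 0.3757 = 8.192 mg/L.
DO = C_s − D = 10.6 − 8.192 = 2.408 mg/L.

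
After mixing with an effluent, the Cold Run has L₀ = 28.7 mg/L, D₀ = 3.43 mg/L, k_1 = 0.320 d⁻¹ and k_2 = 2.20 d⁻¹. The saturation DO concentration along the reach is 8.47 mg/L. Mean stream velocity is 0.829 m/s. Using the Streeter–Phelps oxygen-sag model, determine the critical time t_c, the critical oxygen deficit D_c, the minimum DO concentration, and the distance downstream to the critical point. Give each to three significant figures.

t_c ≈ 0.381 d; D_c ≈ 3.70 mg/L; min DO ≈ 4.77 mg/L; x_c ≈ 27.3 km

At the critical point dD/dt = 0, so k_1 L₀ e^(−k_1 t) = k_2 D. Substituting D(t) from the Streeter–Phelps equation and solving for t gives
t_c = ln[(k_2/k_1)(1 − D₀(k_2−k_1)/(k_1 L₀))] / (k_2−k_1).
Here k_2−k_1 = 1.880 d⁻¹ and 1 − D₀(k_2−k_1)/(k_1 L₀) = 1 − 3.43×1.880/(0.320×28.7) = 0.2979, so
t_c = ln(6.875 × 0.2979) / 1.880 = 0.7168 / 1.880 = 0.3813 d.
D_c = (k_1/k_2) L₀ e^(−k_1 t_c) = (0.320/2.20) × 28.7 × e^(−0.320×0.3813) = 0.1455 × 28.7 × 0.8851 = 3.695 mg/L.
Minimum DO = C_s − D_c = 8.47 − 3.695 = 4.775 mg/L.
x_c = v t_c = 0.829 m/s × 0.3813 d × 86400 s/d = 27310 m ≈ 27.3 km.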